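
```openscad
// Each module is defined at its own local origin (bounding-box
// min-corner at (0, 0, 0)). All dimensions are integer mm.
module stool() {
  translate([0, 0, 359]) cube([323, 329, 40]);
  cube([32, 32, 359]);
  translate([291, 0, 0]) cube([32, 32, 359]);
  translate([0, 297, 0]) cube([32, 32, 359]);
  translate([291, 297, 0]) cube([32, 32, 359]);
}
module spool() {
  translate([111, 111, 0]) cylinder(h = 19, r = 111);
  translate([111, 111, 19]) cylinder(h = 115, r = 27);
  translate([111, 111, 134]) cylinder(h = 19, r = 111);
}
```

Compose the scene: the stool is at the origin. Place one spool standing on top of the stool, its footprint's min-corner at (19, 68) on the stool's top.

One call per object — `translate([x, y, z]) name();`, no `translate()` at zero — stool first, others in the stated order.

stool();
translate([19, 68, 399]) spool();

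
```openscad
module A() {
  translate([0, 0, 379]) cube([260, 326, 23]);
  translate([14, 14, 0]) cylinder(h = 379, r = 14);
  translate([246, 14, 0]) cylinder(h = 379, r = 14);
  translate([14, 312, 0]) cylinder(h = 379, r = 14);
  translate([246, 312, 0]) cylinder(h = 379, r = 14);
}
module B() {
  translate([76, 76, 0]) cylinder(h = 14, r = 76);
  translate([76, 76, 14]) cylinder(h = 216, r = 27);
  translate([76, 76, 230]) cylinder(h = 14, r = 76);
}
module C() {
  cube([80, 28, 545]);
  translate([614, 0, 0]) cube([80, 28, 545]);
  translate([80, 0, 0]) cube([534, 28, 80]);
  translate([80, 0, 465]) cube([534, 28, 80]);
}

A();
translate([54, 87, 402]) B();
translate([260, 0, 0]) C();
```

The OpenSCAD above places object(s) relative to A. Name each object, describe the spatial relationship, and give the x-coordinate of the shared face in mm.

The stool's +x face and the picture frame's −x face are both at x = 260 mm.

A is a stool. B is a spool. C is a picture frame. The spool is on top of the stool, centred. The picture frame is against the stool's +x side, with their −y faces flush. The x-coordinate of the shared face is 260 mm.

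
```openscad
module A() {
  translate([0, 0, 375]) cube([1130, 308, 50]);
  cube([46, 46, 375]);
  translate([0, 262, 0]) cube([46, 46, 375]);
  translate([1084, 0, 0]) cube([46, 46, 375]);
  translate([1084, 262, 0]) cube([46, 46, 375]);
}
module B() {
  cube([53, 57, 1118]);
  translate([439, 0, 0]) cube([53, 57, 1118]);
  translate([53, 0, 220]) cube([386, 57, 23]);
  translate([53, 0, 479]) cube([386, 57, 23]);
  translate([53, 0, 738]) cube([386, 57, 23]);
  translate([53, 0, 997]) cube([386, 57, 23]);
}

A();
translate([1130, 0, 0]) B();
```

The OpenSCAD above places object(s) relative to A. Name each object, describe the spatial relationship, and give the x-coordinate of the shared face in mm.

A is a bench. B is a ladder. The ladder is against the bench's +x side, with their −y faces flush. The x-coordinate of the shared face is 1130 mm.

The bench's +x face and the ladder's −x face are both at x = 1130 mm.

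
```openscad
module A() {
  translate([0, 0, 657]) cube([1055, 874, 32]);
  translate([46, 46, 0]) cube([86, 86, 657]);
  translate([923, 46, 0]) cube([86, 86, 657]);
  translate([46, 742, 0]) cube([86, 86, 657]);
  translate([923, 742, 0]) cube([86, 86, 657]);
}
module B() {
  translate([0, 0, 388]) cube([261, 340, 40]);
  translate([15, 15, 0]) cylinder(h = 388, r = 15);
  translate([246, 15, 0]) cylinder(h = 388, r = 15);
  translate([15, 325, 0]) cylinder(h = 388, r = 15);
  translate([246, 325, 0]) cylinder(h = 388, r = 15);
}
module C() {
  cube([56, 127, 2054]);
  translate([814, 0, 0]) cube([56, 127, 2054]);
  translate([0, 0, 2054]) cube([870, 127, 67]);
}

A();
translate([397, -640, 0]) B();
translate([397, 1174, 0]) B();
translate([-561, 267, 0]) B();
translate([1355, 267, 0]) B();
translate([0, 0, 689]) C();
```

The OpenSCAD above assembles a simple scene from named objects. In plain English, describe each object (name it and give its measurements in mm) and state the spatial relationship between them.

A is a table with a 1055×874 mm rectangular top, 32 mm thick, top surface at z = 689 mm, supported by four 86×86 mm square legs, each inset 46 mm from the nearest pair of top edges, running from the floor.

B is a four-legged stool. The seat is 261×340 mm, 40 mm thick, top at z = 428 mm. It stands on four round legs, each 30 mm in diameter, from z = 0 to the seat underside, each leg's axis is inset half a diameter from the nearest pair of seat edges (so the leg's bounding box is flush with the corner).

C is a door frame. The clear opening is 758 mm wide and 2054 mm high. Two 56 mm wide jambs, 127 mm deep, stand either side of the opening from the floor to the top of the opening. A 67 mm thick head sits across the top of both jambs, spanning the full outside width of the frame.

Four stools sit around the table at the −y, +y, −x, +x sides. The door frame is on top of the table.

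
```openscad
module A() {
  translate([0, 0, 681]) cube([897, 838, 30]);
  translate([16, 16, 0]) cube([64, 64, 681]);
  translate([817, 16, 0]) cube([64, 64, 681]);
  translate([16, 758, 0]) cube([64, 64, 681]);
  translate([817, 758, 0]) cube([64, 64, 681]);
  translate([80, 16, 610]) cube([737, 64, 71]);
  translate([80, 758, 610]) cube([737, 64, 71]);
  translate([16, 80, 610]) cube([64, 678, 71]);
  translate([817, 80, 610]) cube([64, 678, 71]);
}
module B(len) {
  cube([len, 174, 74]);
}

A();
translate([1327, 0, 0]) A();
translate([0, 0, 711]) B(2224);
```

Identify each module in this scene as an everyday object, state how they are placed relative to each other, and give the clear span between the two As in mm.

A is a table. B is a beam. A beam spans the tops of two tables. The clear span between the two tables is 430 mm.

Second table starts at x = 1327; first ends at x = 897; clear span = 1327 − 897 = 430 mm.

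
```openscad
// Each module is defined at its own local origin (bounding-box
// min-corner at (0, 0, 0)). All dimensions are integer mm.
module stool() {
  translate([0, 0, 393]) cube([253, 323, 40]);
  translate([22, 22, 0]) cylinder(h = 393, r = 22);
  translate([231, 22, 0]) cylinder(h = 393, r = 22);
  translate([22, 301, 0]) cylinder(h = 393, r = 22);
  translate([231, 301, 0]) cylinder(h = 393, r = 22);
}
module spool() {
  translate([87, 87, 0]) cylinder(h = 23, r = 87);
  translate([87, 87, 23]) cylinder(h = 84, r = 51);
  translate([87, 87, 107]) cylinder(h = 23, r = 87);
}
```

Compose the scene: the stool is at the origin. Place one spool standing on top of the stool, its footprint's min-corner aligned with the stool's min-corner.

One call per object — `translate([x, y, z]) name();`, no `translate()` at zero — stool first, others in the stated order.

stool();
translate([0, 0, 433]) spool();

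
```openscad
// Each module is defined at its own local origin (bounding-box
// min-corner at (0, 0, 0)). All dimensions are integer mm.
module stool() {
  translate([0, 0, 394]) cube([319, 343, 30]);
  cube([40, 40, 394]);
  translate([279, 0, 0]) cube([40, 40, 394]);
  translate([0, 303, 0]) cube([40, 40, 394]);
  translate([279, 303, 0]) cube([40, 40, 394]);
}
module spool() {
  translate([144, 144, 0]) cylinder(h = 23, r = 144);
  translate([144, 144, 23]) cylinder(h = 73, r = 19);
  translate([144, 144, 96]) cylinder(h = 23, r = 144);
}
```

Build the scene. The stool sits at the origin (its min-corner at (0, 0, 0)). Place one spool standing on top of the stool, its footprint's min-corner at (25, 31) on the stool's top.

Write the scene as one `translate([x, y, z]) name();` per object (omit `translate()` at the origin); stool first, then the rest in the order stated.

stool();
translate([25, 31, 424]) spool();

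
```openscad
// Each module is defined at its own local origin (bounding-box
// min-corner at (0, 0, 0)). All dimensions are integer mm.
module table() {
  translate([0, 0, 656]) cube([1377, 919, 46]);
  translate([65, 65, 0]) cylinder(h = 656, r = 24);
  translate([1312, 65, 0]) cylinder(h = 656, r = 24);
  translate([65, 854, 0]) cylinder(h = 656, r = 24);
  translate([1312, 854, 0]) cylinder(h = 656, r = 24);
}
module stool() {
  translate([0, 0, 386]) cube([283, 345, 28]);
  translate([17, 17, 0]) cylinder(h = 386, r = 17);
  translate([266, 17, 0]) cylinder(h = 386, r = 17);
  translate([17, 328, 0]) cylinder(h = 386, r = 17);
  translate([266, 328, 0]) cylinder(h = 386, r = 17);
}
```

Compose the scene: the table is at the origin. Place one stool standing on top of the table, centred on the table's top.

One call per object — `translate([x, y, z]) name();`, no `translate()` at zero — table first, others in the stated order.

table();
translate([547, 287, 702]) stool();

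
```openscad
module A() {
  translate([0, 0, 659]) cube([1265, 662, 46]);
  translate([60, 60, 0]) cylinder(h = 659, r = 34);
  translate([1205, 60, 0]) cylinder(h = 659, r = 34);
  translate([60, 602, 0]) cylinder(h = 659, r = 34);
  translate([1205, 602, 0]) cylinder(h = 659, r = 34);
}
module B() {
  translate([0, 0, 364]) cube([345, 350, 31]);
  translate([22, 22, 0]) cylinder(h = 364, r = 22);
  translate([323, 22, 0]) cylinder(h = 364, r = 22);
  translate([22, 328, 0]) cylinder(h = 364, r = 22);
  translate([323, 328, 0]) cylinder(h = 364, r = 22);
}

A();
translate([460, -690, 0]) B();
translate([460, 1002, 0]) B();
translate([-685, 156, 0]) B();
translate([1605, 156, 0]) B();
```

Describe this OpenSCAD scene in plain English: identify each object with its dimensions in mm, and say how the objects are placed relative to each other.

A is a rectangular dining table. The top is 1265×662×46 mm with its upper surface at z = 705 mm. It stands on four round legs of 68 mm diameter, each leg's bounding box inset 26 mm from the nearest pair of top edges, running from the floor to the underside of the top.

B is a four-legged stool. The seat is a 345×350×31 mm slab whose top surface is at z = 395 mm; four round legs, each 44 mm in diameter, run from the floor (z = 0) to the underside of the seat, each leg's axis is inset half a diameter from the nearest pair of seat edges (so the leg's bounding box is flush with the corner).

Four stools sit around the table at the −y, +y, −x, +x sides.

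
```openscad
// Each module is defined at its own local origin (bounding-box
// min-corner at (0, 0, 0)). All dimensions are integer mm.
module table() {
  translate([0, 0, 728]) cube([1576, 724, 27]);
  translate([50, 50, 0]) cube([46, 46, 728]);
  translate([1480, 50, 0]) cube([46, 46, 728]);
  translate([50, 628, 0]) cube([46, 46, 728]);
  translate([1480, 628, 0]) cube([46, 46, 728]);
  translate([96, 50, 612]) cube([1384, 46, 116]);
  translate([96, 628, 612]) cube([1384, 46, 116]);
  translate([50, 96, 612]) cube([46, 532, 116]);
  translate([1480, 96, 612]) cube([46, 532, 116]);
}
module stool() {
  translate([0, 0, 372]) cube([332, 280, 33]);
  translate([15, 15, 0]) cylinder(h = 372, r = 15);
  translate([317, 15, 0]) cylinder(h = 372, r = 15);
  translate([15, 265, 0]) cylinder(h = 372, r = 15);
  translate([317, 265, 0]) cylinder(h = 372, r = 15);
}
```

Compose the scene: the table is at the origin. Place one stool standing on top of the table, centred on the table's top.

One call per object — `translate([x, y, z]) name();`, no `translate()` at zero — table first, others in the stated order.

table();
translate([622, 222, 755]) stool();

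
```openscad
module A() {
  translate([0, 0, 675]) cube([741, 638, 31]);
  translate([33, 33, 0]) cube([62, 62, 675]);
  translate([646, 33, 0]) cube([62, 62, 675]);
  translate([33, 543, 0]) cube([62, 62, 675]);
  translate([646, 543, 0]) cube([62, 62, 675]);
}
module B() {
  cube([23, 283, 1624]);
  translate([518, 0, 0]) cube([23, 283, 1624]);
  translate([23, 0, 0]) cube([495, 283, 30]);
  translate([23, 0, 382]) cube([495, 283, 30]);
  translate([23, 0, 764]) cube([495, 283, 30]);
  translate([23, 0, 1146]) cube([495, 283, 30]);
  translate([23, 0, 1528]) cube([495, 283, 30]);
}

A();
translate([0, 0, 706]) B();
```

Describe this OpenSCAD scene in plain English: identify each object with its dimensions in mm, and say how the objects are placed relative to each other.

A is a rectangular dining table. The top is 741×638×31 mm with its upper surface at z = 706 mm. It stands on four 62×62 mm square legs, each inset 33 mm from the nearest pair of top edges, running from the floor to the underside of the top.

B is an open bookshelf. Two side panels, each 23 mm thick, 283 mm deep and 1624 mm tall, stand 541 mm apart (outside-to-outside). Between them sit 5 shelves, each 30 mm thick and 283 mm deep, spanning the full gap between the sides. The bottom shelf rests on the floor (its underside at z = 0) and the clear gap between one shelf's top and the next shelf's underside is 352 mm.

The bookshelf is on top of the table.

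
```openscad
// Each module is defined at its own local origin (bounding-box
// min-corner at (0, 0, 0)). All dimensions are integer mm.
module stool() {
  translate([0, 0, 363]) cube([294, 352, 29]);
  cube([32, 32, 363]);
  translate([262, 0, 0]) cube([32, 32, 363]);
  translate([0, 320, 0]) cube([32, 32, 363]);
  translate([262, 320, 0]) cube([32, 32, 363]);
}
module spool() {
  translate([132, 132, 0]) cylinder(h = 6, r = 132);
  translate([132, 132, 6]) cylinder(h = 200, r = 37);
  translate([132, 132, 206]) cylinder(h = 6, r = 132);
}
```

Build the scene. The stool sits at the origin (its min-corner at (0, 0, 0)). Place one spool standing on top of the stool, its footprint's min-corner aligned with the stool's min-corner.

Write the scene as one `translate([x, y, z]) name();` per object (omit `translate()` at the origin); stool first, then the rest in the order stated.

stool();
translate([0, 0, 392]) spool();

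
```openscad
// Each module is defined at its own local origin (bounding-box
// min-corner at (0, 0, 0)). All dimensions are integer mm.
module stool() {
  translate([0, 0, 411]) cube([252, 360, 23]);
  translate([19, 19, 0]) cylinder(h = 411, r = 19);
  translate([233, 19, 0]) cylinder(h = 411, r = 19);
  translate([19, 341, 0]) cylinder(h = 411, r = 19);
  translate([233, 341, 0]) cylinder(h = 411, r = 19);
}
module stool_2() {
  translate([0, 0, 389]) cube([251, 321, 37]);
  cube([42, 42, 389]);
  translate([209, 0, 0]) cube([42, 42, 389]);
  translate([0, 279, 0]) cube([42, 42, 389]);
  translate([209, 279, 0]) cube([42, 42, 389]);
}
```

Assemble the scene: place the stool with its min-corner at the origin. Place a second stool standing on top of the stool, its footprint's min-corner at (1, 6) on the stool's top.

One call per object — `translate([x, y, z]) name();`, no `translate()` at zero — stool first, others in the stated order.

stool();
translate([1, 6, 434]) stool_2();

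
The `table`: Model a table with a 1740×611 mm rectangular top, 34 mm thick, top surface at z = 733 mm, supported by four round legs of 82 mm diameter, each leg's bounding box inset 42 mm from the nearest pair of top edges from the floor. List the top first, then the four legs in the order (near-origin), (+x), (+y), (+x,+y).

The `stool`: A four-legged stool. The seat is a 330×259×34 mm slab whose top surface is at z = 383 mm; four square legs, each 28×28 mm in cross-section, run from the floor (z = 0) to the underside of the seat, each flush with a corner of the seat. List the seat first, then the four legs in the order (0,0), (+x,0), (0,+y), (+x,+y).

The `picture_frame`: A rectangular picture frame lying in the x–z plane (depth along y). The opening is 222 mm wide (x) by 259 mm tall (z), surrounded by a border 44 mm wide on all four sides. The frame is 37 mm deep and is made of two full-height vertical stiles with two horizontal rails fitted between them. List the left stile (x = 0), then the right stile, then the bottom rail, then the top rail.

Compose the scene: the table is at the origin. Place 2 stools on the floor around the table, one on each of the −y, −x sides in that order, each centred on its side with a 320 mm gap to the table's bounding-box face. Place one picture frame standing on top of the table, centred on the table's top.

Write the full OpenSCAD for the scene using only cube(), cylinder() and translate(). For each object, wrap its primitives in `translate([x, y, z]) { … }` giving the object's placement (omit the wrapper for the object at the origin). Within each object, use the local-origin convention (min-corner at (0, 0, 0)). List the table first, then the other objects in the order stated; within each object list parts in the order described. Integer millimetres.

translate([0, 0, 699]) cube([1740, 611, 34]);
translate([83, 83, 0]) cylinder(h = 699, r = 41);
translate([1657, 83, 0]) cylinder(h = 699, r = 41);
translate([83, 528, 0]) cylinder(h = 699, r = 41);
translate([1657, 528, 0]) cylinder(h = 699, r = 41);
translate([705, -579, 0]) {
  translate([0, 0, 349]) cube([330, 259, 34]);
  cube([28, 28, 349]);
  translate([302, 0, 0]) cube([28, 28, 349]);
  translate([0, 231, 0]) cube([28, 28, 349]);
  translate([302, 231, 0]) cube([28, 28, 349]);
}
translate([-650, 176, 0]) {
  translate([0, 0, 349]) cube([330, 259, 34]);
  cube([28, 28, 349]);
  translate([302, 0, 0]) cube([28, 28, 349]);
  translate([0, 231, 0]) cube([28, 28, 349]);
  translate([302, 231, 0]) cube([28, 28, 349]);
}
translate([715, 287, 733]) {
  cube([44, 37, 347]);
  translate([266, 0, 0]) cube([44, 37, 347]);
  translate([44, 0, 0]) cube([222, 37, 44]);
  translate([44, 0, 303]) cube([222, 37, 44]);
}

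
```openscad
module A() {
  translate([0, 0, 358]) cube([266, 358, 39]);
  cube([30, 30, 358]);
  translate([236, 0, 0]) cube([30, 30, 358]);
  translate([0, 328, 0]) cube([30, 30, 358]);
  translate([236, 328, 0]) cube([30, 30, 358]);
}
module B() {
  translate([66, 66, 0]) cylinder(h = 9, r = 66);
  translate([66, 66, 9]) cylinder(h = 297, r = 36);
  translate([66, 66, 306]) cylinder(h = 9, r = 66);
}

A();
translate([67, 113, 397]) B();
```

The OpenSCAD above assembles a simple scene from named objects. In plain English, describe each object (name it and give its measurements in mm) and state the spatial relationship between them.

A is a four-legged stool. The seat is 266×358 mm, 39 mm thick, top at z = 397 mm. It stands on four square legs, each 30×30 mm in cross-section, from z = 0 to the seat underside, each flush with a corner of the seat.

B is a spool: two coaxial disc flanges of radius 66 mm and thickness 9 mm, joined by a core cylinder of radius 36 mm and height 297 mm. The lower flange rests on z = 0 and the three cylinders share a vertical axis.

The spool is on top of the stool, centred.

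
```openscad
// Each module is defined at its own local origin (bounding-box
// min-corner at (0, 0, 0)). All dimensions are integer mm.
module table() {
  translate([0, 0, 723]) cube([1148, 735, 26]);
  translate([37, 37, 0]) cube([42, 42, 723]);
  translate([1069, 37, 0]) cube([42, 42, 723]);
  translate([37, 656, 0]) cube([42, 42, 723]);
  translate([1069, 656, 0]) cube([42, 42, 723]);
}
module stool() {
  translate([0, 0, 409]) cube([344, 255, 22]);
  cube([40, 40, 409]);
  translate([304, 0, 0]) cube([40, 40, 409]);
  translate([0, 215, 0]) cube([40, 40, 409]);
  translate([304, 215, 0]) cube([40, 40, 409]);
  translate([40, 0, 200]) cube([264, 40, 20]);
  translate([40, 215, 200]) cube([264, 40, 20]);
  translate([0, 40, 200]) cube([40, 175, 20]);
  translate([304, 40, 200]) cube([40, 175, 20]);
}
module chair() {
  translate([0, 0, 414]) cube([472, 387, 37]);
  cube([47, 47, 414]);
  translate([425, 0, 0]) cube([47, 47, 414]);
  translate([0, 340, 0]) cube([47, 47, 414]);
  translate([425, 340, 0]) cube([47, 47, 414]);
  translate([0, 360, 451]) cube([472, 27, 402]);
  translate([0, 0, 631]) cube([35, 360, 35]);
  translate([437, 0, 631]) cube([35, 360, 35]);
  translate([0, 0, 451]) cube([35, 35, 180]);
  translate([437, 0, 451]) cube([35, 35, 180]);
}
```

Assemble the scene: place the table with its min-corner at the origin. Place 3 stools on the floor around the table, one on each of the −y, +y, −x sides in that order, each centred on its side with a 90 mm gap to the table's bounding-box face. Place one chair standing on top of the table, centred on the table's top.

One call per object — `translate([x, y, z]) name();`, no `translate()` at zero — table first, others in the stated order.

table();
translate([402, -345, 0]) stool();
translate([402, 825, 0]) stool();
translate([-434, 240, 0]) stool();
translate([338, 174, 749]) chair();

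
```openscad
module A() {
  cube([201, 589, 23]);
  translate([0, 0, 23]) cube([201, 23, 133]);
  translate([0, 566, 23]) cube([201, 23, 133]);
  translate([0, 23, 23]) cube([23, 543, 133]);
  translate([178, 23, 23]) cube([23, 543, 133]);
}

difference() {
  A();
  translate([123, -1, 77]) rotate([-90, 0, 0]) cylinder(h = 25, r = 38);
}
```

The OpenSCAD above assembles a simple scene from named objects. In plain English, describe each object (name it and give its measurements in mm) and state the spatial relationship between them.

A is an open storage box with external size 201×589×156 mm and wall thickness 23 mm (the base is also 23 mm thick). The base covers the whole footprint; the four walls stand on the base, with the y-facing walls full-width and the x-facing walls fitting between their inner faces.

The open box has a circular hole of radius 38 mm through its front wall, centred at (x = 123, z = 77).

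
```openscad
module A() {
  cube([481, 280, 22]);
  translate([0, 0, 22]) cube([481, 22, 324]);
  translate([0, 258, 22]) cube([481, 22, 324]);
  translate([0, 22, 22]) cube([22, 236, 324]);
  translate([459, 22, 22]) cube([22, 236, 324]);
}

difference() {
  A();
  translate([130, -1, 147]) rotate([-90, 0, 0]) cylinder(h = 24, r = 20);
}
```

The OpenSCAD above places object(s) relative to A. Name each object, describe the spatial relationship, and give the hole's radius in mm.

A is an open box. The open box has a circular hole through its front wall. The hole's radius is 20 mm.

The subtracted cylinder has r = 20 mm.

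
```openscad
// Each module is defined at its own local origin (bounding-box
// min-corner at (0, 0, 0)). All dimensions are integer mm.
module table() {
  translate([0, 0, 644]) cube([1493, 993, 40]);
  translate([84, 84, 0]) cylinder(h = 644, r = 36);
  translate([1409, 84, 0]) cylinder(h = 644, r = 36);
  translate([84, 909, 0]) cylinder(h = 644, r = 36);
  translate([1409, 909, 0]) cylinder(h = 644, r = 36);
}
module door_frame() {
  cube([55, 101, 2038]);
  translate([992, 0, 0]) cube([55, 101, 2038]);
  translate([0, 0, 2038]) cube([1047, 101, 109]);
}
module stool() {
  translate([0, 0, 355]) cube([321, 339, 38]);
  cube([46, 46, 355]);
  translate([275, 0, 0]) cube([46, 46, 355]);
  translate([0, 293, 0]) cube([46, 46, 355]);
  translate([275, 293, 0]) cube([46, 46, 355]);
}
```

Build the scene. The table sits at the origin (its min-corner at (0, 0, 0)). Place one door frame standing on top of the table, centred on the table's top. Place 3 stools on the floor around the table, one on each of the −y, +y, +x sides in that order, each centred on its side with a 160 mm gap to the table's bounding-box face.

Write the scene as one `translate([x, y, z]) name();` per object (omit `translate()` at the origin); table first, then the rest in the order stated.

table();
translate([223, 446, 684]) door_frame();
translate([586, -499, 0]) stool();
translate([586, 1153, 0]) stool();
translate([1653, 327, 0]) stool();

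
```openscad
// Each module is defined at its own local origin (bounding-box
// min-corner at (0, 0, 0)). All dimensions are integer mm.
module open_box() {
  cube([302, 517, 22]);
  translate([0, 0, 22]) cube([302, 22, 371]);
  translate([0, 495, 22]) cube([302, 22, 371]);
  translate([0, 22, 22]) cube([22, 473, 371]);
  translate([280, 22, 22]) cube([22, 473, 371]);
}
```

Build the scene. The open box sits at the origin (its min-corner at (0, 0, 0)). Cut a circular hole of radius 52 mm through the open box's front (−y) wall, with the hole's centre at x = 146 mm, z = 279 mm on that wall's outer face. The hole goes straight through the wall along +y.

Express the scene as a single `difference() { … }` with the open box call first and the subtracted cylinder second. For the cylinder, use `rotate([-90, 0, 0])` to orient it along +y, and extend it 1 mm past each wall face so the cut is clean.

difference() {
  open_box();
  translate([146, -1, 279]) rotate([-90, 0, 0]) cylinder(h = 24, r = 52);
}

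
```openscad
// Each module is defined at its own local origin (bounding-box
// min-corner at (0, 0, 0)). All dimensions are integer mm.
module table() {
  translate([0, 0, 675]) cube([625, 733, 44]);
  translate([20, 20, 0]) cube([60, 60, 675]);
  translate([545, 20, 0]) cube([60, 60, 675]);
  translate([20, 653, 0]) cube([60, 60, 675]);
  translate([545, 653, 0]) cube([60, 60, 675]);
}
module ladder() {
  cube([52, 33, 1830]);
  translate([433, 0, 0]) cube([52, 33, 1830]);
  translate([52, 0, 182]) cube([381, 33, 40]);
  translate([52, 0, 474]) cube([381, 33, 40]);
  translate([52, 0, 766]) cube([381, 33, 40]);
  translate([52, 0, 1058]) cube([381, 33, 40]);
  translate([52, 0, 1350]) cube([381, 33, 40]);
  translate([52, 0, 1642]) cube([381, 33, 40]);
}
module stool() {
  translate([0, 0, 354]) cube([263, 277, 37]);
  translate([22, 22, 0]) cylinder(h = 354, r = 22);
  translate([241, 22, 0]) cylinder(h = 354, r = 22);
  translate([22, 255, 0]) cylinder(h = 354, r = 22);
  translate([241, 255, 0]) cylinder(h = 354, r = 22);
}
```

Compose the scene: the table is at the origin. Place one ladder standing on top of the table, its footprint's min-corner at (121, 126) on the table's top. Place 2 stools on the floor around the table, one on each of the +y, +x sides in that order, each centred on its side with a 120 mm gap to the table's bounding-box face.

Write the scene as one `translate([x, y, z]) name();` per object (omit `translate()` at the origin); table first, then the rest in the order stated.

table();
translate([121, 126, 719]) ladder();
translate([181, 853, 0]) stool();
translate([745, 228, 0]) stool();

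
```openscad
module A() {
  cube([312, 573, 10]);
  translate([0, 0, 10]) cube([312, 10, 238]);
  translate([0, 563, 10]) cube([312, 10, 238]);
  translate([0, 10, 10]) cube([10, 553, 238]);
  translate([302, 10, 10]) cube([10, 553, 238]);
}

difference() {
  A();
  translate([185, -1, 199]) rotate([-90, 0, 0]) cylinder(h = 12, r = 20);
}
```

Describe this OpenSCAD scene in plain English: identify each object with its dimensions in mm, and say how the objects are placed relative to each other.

A is an open-topped rectangular box: outside dimensions 312×573×248 mm, with a uniform wall and base thickness of 10 mm. The base is a full 312×573 slab on the floor; four walls sit on top of the base. The front and back walls (the −y and +y sides) span the full width; the two side walls fit between them.

The open box has a circular hole of radius 20 mm through its front wall, centred at (x = 185, z = 199).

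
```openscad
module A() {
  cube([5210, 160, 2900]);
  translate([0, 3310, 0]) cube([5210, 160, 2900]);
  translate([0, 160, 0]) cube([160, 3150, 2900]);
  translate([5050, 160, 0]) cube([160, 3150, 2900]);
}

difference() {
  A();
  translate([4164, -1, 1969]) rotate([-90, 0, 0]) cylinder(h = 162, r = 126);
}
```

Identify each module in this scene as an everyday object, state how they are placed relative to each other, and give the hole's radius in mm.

A is a house frame. The house frame has a circular hole through its front wall. The hole's radius is 126 mm.

The subtracted cylinder has r = 126 mm.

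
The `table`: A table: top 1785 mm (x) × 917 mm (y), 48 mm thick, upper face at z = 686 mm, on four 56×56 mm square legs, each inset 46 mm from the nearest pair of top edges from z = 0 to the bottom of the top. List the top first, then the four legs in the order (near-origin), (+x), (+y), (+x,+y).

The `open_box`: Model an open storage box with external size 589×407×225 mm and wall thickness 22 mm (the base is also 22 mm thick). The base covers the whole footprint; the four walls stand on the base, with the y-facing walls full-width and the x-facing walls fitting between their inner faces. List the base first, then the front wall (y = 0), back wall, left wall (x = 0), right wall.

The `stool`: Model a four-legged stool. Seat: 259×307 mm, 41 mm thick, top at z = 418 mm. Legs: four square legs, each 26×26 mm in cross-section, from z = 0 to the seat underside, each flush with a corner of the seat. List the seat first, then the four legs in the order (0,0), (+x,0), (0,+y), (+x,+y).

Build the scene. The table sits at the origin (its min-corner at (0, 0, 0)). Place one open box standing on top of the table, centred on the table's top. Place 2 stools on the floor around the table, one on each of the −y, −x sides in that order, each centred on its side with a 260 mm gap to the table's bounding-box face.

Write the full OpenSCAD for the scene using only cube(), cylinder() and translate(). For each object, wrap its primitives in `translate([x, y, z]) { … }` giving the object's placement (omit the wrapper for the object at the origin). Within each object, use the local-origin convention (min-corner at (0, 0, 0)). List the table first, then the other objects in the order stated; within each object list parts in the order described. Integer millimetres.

translate([0, 0, 638]) cube([1785, 917, 48]);
translate([46, 46, 0]) cube([56, 56, 638]);
translate([1683, 46, 0]) cube([56, 56, 638]);
translate([46, 815, 0]) cube([56, 56, 638]);
translate([1683, 815, 0]) cube([56, 56, 638]);
translate([598, 255, 686]) {
  cube([589, 407, 22]);
  translate([0, 0, 22]) cube([589, 22, 203]);
  translate([0, 385, 22]) cube([589, 22, 203]);
  translate([0, 22, 22]) cube([22, 363, 203]);
  translate([567, 22, 22]) cube([22, 363, 203]);
}
translate([763, -567, 0]) {
  translate([0, 0, 377]) cube([259, 307, 41]);
  cube([26, 26, 377]);
  translate([233, 0, 0]) cube([26, 26, 377]);
  translate([0, 281, 0]) cube([26, 26, 377]);
  translate([233, 281, 0]) cube([26, 26, 377]);
}
translate([-519, 305, 0]) {
  translate([0, 0, 377]) cube([259, 307, 41]);
  cube([26, 26, 377]);
  translate([233, 0, 0]) cube([26, 26, 377]);
  translate([0, 281, 0]) cube([26, 26, 377]);
  translate([233, 281, 0]) cube([26, 26, 377]);
}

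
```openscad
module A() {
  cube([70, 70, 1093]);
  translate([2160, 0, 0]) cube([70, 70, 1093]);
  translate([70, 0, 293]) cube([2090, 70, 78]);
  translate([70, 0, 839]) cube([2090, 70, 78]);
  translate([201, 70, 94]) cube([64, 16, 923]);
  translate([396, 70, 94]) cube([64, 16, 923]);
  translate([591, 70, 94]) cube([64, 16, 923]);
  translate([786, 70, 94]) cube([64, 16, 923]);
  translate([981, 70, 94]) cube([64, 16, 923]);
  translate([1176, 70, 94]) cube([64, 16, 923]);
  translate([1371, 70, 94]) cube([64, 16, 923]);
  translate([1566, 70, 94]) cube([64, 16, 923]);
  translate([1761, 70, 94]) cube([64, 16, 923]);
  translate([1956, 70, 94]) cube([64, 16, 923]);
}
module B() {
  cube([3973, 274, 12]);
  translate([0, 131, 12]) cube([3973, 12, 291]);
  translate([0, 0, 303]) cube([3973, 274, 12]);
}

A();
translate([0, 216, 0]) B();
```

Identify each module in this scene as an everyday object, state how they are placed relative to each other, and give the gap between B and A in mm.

A is a fence section. B is an I-beam. The I-beam is on the floor beside the fence section on its +y side. The gap between the I-beam and the fence section is 130 mm.

The I-beam's nearest face is 130 mm from the fence section's +y face.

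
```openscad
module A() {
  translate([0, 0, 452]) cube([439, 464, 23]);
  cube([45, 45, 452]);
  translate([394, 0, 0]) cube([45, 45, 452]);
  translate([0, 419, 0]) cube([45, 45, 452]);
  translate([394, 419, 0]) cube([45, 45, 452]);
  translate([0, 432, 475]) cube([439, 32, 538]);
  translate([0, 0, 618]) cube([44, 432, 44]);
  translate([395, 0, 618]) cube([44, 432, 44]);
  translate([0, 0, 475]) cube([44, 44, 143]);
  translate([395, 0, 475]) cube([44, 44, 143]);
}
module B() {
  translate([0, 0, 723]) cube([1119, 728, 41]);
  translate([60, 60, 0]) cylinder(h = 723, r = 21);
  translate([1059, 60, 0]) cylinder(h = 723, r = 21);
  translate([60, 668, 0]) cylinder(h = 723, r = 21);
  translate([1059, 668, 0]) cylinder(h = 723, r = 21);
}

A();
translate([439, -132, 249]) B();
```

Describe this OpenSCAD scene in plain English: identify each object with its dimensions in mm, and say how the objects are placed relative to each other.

A is a chair. The seat is a 439×464×23 mm slab with its top at z = 475 mm, on four 45×45 mm corner legs (flush with the seat edges, standing on z = 0). A flat backrest 32 mm thick, 538 mm tall, spans the full seat width and rises from the seat top along its +y edge, rear face flush with the rear of the seat. Two armrests of 44×44 mm section run along each side from the seat's front edge to the front of the backrest, top faces 187 mm above the seat top and outer faces flush with the seat's x-edges; a 44×44 mm post under the front of each armrest stands on the seat at the front corner.

B is a table with a 1119×728 mm rectangular top, 41 mm thick, top surface at z = 764 mm, supported by four round legs of 42 mm diameter, each leg's bounding box inset 39 mm from the nearest pair of top edges, running from the floor.

The table is beside the chair with their tops flush at z = 1013.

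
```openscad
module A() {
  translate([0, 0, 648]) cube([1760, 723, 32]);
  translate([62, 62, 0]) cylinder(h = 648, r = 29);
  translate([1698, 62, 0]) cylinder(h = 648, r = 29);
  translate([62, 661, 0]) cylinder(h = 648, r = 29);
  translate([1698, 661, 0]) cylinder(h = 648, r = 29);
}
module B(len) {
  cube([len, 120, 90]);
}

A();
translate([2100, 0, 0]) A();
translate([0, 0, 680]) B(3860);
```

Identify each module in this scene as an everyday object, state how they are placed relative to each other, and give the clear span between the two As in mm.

Second table starts at x = 2100; first ends at x = 1760; clear span = 2100 − 1760 = 340 mm.

A is a table. B is a beam. A beam spans the tops of two tables. The clear span between the two tables is 340 mm.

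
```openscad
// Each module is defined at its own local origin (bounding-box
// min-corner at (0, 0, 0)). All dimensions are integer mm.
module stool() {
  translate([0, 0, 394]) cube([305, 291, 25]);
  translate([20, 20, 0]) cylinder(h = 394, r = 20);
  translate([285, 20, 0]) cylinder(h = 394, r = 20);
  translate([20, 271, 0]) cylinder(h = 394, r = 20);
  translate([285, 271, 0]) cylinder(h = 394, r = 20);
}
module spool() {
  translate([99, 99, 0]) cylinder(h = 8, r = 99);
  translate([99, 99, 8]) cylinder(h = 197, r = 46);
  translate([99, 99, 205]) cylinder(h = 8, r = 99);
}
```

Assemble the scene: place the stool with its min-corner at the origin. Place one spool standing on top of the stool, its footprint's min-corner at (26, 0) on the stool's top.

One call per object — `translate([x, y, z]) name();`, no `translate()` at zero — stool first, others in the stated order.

stool();
translate([26, 0, 419]) spool();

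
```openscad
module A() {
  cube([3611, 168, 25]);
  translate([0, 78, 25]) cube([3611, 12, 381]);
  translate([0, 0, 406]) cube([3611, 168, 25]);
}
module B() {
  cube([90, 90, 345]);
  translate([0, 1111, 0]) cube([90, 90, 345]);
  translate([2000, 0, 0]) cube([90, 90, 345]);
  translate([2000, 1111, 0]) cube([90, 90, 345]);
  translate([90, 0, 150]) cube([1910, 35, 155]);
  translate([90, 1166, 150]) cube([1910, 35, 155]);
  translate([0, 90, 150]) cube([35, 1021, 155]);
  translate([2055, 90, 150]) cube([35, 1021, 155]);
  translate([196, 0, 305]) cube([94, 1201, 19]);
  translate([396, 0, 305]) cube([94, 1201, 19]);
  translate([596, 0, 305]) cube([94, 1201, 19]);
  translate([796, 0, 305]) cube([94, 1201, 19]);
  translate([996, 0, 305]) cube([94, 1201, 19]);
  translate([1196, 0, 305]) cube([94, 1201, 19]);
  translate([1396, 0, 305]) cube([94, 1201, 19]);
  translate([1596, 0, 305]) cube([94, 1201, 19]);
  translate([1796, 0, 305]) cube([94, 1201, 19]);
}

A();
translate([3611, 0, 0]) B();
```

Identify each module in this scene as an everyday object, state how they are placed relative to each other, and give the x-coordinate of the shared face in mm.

A is an I-beam. B is a bed frame. The bed frame is against the I-beam's +x side, with their −y faces flush. The x-coordinate of the shared face is 3611 mm.

The I-beam's +x face and the bed frame's −x face are both at x = 3611 mm.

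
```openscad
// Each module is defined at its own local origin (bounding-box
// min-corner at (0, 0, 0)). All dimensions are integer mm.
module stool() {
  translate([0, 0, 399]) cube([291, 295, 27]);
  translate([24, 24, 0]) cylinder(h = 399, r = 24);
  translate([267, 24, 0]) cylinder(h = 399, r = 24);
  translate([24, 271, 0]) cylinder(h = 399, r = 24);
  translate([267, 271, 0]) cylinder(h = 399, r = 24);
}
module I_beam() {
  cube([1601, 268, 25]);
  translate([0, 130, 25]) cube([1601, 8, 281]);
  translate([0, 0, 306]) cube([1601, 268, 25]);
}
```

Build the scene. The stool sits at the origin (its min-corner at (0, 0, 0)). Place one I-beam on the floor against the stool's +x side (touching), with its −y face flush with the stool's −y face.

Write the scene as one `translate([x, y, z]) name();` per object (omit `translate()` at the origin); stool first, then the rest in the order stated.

stool();
translate([291, 0, 0]) I_beam();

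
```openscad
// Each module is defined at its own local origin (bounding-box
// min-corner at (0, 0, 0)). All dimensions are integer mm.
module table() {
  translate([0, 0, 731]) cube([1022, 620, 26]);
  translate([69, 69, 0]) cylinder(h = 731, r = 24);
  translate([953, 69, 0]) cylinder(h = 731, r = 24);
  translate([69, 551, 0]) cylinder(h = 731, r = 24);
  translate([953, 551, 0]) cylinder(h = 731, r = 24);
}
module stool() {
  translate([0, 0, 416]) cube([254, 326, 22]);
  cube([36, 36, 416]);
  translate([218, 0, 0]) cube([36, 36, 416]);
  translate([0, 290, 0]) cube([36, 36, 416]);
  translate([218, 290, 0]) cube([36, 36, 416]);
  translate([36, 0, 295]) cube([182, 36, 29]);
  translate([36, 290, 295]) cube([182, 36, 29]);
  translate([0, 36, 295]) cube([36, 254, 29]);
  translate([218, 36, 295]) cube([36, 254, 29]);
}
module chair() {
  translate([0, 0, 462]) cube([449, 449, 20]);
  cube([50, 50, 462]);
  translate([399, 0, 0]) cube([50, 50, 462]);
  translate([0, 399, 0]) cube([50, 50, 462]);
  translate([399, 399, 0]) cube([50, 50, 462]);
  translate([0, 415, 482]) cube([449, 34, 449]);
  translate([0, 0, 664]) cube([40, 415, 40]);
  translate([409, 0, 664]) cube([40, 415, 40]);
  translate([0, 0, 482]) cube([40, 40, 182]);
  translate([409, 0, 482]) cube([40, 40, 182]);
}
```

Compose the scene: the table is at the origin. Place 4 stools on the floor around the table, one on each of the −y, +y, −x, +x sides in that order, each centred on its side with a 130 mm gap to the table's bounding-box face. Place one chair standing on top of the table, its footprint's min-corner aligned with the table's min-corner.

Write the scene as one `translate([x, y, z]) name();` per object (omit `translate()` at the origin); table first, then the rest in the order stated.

table();
translate([384, -456, 0]) stool();
translate([384, 750, 0]) stool();
translate([-384, 147, 0]) stool();
translate([1152, 147, 0]) stool();
translate([0, 0, 757]) chair();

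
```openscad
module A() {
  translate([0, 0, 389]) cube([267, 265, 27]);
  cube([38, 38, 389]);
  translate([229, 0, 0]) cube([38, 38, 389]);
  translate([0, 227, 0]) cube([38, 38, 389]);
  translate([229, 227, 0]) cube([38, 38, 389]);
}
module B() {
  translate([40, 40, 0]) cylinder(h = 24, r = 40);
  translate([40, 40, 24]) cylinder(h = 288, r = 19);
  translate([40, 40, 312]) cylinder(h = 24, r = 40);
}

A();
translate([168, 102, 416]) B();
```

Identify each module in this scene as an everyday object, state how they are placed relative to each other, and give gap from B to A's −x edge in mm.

The spool's min-x is at 168; the stool's min-x is 0; gap = 168 mm.

A is a stool. B is a spool. The spool is on top of the stool. The gap from the spool to the stool's −x edge is 168 mm.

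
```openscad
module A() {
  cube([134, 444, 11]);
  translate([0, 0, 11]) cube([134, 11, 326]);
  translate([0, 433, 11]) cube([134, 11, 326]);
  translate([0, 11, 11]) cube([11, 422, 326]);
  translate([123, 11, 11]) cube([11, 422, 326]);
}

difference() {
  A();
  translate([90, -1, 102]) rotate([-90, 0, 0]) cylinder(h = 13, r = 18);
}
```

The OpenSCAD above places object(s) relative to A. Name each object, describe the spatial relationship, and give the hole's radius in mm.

The subtracted cylinder has r = 18 mm.

A is an open box. The open box has a circular hole through its front wall. The hole's radius is 18 mm.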